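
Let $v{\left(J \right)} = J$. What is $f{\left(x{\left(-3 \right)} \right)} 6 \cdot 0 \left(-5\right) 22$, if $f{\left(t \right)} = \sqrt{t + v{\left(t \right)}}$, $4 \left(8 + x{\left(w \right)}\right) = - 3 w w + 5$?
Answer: $0$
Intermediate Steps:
$x{\left(w \right)} = - \frac{27}{4} - \frac{3 w^{2}}{4}$ ($x{\left(w \right)} = -8 + \frac{- 3 w w + 5}{4} = -8 + \frac{- 3 w^{2} + 5}{4} = -8 + \frac{5 - 3 w^{2}}{4} = -8 - \left(- \frac{5}{4} + \frac{3 w^{2}}{4}\right) = - \frac{27}{4} - \frac{3 w^{2}}{4}$)
$f{\left(t \right)} = \sqrt{2} \sqrt{t}$ ($f{\left(t \right)} = \sqrt{t + t} = \sqrt{2 t} = \sqrt{2} \sqrt{t}$)
$f{\left(x{\left(-3 \right)} \right)} 6 \cdot 0 \left(-5\right) 22 = \sqrt{2} \sqrt{- \frac{27}{4} - \frac{3 \left(-3\right)^{2}}{4}} \cdot 6 \cdot 0 \left(-5\right) 22 = \sqrt{2} \sqrt{- \frac{27}{4} - \frac{27}{4}} \cdot 0 \left(-5\right) 22 = \sqrt{2} \sqrt{- \frac{27}{4} - \frac{27}{4}} \cdot 0 \cdot 22 = \sqrt{2} \sqrt{- \frac{27}{2}} \cdot 0 \cdot 22 = \sqrt{2} \frac{3 i \sqrt{6}}{2} \cdot 0 \cdot 22 = 3 i \sqrt{3} \cdot 0 \cdot 22 = 0 \cdot 22 = 0$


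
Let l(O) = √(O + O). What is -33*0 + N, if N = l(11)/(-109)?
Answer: -√22/109 ≈ -0.043031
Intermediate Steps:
l(O) = √2*√O (l(O) = √(2*O) = √2*√O)
N = -√22/109 (N = (√2*√11)/(-109) = √22*(-1/109) = -√22/109 ≈ -0.043031)
-33*0 + N = -33*0 - √22/109 = 0 - √22/109 = -√22/109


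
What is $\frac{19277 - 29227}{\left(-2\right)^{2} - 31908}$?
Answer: $\frac{4975}{15952} \approx 0.31187$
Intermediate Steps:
$\frac{19277 - 29227}{\left(-2\right)^{2} - 31908} = - \frac{9950}{4 - 31908} = - \frac{9950}{-31904} = \left(-9950\right) \left(- \frac{1}{31904}\right) = \frac{4975}{15952}$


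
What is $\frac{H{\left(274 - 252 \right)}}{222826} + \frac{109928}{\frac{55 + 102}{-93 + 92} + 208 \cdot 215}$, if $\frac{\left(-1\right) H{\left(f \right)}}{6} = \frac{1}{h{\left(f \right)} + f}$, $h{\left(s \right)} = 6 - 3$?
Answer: $\frac{306185072911}{124122437975} \approx 2.4668$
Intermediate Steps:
$h{\left(s \right)} = 3$ ($h{\left(s \right)} = 6 - 3 = 3$)
$H{\left(f \right)} = - \frac{6}{3 + f}$
$\frac{H{\left(274 - 252 \right)}}{222826} + \frac{109928}{\frac{55 + 102}{-93 + 92} + 208 \cdot 215} = \frac{\left(-6\right) \frac{1}{3 + \left(274 - 252\right)}}{222826} + \frac{109928}{\frac{55 + 102}{-93 + 92} + 208 \cdot 215} = - \frac{6}{3 + \left(274 - 252\right)} \frac{1}{222826} + \frac{109928}{\frac{157}{-1} + 44720} = - \frac{6}{3 + 22} \cdot \frac{1}{222826} + \frac{109928}{157 \left(-1\right) + 44720} = - \frac{6}{25} \cdot \frac{1}{222826} + \frac{109928}{-157 + 44720} = \left(-6\right) \frac{1}{25} \cdot \frac{1}{222826} + \frac{109928}{44563} = \left(- \frac{6}{25}\right) \frac{1}{222826} + 109928 \cdot \frac{1}{44563} = - \frac{3}{2785325} + \frac{109928}{44563} = \frac{306185072911}{124122437975}$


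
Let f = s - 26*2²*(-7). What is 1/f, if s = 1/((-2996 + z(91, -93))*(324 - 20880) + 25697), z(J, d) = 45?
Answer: 60686453/44179737785 ≈ 0.0013736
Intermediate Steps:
s = 1/60686453 (s = 1/((-2996 + 45)*(324 - 20880) + 25697) = 1/(-2951*(-20556) + 25697) = 1/(60660756 + 25697) = 1/60686453 ≈ 1.6478e-8)
f = 44179737785/60686453 (f = 1/60686453 - 26*2²*(-7) = 1/60686453 - 26*4*(-7) = 1/60686453 - 104*(-7) = 1/60686453 + 728 = 44179737785/60686453 ≈ 728.00)
1/f = 1/(44179737785/60686453) = 60686453/44179737785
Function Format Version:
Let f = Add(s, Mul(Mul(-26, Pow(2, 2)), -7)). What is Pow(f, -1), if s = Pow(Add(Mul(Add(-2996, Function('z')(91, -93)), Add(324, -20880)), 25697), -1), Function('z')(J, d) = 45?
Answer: Rational(60686453, 44179737785) ≈ 0.0013736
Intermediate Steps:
s = Rational(1, 60686453) (s = Pow(Add(Mul(Add(-2996, 45), Add(324, -20880)), 25697), -1) = Pow(Add(Mul(-2951, -20556), 25697), -1) = Pow(Add(60660756, 25697), -1) = Pow(60686453, -1) = Rational(1, 60686453) ≈ 1.6478e-8)
f = Rational(44179737785, 60686453) (f = Add(Rational(1, 60686453), Mul(Mul(-26, Pow(2, 2)), -7)) = Add(Rational(1, 60686453), Mul(Mul(-26, 4), -7)) = Add(Rational(1, 60686453), Mul(-104, -7)) = Add(Rational(1, 60686453), 728) = Rational(44179737785, 60686453) ≈ 728.00)
Pow(f, -1) = Pow(Rational(44179737785, 60686453), -1) = Rational(60686453, 44179737785)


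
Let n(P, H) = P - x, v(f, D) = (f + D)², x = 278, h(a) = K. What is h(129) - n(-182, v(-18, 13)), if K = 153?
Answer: 613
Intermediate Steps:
h(a) = 153
v(f, D) = (D + f)²
n(P, H) = -278 + P (n(P, H) = P - 1*278 = P - 278 = -278 + P)
h(129) - n(-182, v(-18, 13)) = 153 - (-278 - 182) = 153 - 1*(-460) = 153 + 460 = 613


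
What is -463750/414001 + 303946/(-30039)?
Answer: -1174491884/104505681 ≈ -11.239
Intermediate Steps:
-463750/414001 + 303946/(-30039) = -463750*1/414001 + 303946*(-1/30039) = -66250/59143 - 303946/30039 = -1174491884/104505681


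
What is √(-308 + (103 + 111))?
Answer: I*√94 ≈ 9.6954*I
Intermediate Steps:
√(-308 + (103 + 111)) = √(-308 + 214) = √(-94) = I*√94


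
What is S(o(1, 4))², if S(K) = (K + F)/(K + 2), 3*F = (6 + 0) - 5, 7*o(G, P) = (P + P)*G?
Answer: 961/4356 ≈ 0.22062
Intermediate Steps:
o(G, P) = 2*G*P/7 (o(G, P) = ((P + P)*G)/7 = ((2*P)*G)/7 = (2*G*P)/7 = 2*G*P/7)
F = ⅓ (F = ((6 + 0) - 5)/3 = (6 - 5)/3 = (⅓)*1 = ⅓ ≈ 0.33333)
S(K) = (⅓ + K)/(2 + K) (S(K) = (K + ⅓)/(K + 2) = (⅓ + K)/(2 + K))
S(o(1, 4))² = ((⅓ + (2/7)*1*4)/(2 + (2/7)*1*4))² = ((⅓ + 8/7)/(2 + 8/7))² = ((31/21)/(22/7))² = ((7/22)*(31/21))² = (31/66)² = 961/4356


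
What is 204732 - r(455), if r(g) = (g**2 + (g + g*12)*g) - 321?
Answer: -2693297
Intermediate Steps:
r(g) = -321 + 14*g**2 (r(g) = (g**2 + (g + 12*g)*g) - 321 = (g**2 + (13*g)*g) - 321 = (g**2 + 13*g**2) - 321 = 14*g**2 - 321 = -321 + 14*g**2)
204732 - r(455) = 204732 - (-321 + 14*455**2) = 204732 - (-321 + 14*207025) = 204732 - (-321 + 2898350) = 204732 - 1*2898029 = 204732 - 2898029 = -2693297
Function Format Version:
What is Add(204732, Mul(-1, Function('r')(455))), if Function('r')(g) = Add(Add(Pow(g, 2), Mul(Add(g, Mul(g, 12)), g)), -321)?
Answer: -2693297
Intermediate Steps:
Function('r')(g) = Add(-321, Mul(14, Pow(g, 2))) (Function('r')(g) = Add(Add(Pow(g, 2), Mul(Add(g, Mul(12, g)), g)), -321) = Add(Add(Pow(g, 2), Mul(Mul(13, g), g)), -321) = Add(Add(Pow(g, 2), Mul(13, Pow(g, 2))), -321) = Add(Mul(14, Pow(g, 2)), -321) = Add(-321, Mul(14, Pow(g, 2))))
Add(204732, Mul(-1, Function('r')(455))) = Add(204732, Mul(-1, Add(-321, Mul(14, Pow(455, 2))))) = Add(204732, Mul(-1, Add(-321, Mul(14, 207025)))) = Add(204732, Mul(-1, Add(-321, 2898350))) = Add(204732, Mul(-1, 2898029)) = Add(204732, -2898029) = -2693297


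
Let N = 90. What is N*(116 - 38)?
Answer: 7020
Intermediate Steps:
N*(116 - 38) = 90*(116 - 38) = 90*78 = 7020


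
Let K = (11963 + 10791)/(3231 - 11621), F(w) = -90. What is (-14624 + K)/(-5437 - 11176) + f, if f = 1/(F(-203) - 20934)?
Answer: 1289943122833/1465194831840 ≈ 0.88039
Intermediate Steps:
K = -11377/4195 (K = 22754/(-8390) = 22754*(-1/8390) = -11377/4195 ≈ -2.7120)
f = -1/21024 (f = 1/(-90 - 20934) = 1/(-21024) = -1/21024 ≈ -4.7565e-5)
(-14624 + K)/(-5437 - 11176) + f = (-14624 - 11377/4195)/(-5437 - 11176) - 1/21024 = -61359057/4195/(-16613) - 1/21024 = -61359057/4195*(-1/16613) - 1/21024 = 61359057/69691535 - 1/21024 = 1289943122833/1465194831840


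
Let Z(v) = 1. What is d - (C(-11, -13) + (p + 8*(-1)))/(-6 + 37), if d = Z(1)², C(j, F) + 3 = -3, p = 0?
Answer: 45/31 ≈ 1.4516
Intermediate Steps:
C(j, F) = -6 (C(j, F) = -3 - 3 = -6)
d = 1 (d = 1² = 1)
d - (C(-11, -13) + (p + 8*(-1)))/(-6 + 37) = 1 - (-6 + (0 + 8*(-1)))/(-6 + 37) = 1 - (-6 + (0 - 8))/31 = 1 - (-6 - 8)/31 = 1 - (-14)/31 = 1 - 1*(-14/31) = 1 + 14/31 = 45/31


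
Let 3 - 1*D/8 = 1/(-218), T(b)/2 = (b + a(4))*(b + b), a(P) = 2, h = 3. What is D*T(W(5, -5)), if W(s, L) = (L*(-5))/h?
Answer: 8122000/981 ≈ 8279.3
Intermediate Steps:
W(s, L) = -5*L/3 (W(s, L) = (L*(-5))/3 = -5*L*(1/3) = -5*L/3)
T(b) = 4*b*(2 + b) (T(b) = 2*((b + 2)*(b + b)) = 2*((2 + b)*(2*b)) = 2*(2*b*(2 + b)) = 4*b*(2 + b))
D = 2620/109 (D = 24 - 8/(-218) = 24 - 8*(-1/218) = 24 + 4/109 = 2620/109 ≈ 24.037)
D*T(W(5, -5)) = 2620*(4*(-5/3*(-5))*(2 - 5/3*(-5)))/109 = 2620*(4*(25/3)*(2 + 25/3))/109 = 2620*(4*(25/3)*(31/3))/109 = (2620/109)*(3100/9) = 8122000/981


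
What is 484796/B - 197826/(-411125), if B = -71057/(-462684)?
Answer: 92218374338684082/29213309125 ≈ 3.1567e+6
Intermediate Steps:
B = 71057/462684 (B = -71057*(-1/462684) = 71057/462684 ≈ 0.15358)
484796/B - 197826/(-411125) = 484796/(71057/462684) - 197826/(-411125) = 484796*(462684/71057) - 197826*(-1/411125) = 224307352464/71057 + 197826/411125 = 92218374338684082/29213309125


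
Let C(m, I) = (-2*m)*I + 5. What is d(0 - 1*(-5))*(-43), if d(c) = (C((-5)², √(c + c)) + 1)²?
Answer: -1076548 + 25800*√10 ≈ -9.9496e+5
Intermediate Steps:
C(m, I) = 5 - 2*I*m (C(m, I) = -2*I*m + 5 = 5 - 2*I*m)
d(c) = (6 - 50*√2*√c)² (d(c) = ((5 - 2*√(c + c)*(-5)²) + 1)² = ((5 - 2*√(2*c)*25) + 1)² = ((5 - 2*√2*√c*25) + 1)² = ((5 - 50*√2*√c) + 1)² = (6 - 50*√2*√c)²)
d(0 - 1*(-5))*(-43) = (4*(-3 + 25*√2*√(0 - 1*(-5)))²)*(-43) = (4*(-3 + 25*√2*√(0 + 5))²)*(-43) = (4*(-3 + 25*√2*√5)²)*(-43) = (4*(-3 + 25*√10)²)*(-43) = -172*(-3 + 25*√10)²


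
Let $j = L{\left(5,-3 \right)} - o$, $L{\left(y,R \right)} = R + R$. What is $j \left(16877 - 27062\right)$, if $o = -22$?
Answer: $-162960$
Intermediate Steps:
$L{\left(y,R \right)} = 2 R$
$j = 16$ ($j = 2 \left(-3\right) - -22 = -6 + 22 = 16$)
$j \left(16877 - 27062\right) = 16 \left(16877 - 27062\right) = 16 \left(-10185\right) = -162960$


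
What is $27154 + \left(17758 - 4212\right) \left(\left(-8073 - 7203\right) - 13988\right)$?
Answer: $-396382990$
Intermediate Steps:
$27154 + \left(17758 - 4212\right) \left(\left(-8073 - 7203\right) - 13988\right) = 27154 + \left(17758 - 4212\right) \left(-15276 - 13988\right) = 27154 + 13546 \left(-29264\right) = 27154 - 396410144 = -396382990$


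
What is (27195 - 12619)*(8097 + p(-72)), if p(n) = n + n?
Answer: 115922928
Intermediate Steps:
p(n) = 2*n
(27195 - 12619)*(8097 + p(-72)) = (27195 - 12619)*(8097 + 2*(-72)) = 14576*(8097 - 144) = 14576*7953 = 115922928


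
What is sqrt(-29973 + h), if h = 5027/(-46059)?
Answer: I*sqrt(63585897318606)/46059 ≈ 173.13*I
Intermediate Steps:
h = -5027/46059 (h = 5027*(-1/46059) = -5027/46059 ≈ -0.10914)
sqrt(-29973 + h) = sqrt(-29973 - 5027/46059) = sqrt(-1380531434/46059) = I*sqrt(63585897318606)/46059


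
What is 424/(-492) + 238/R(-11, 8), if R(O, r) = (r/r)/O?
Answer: -322120/123 ≈ -2618.9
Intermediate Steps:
R(O, r) = 1/O
424/(-492) + 238/R(-11, 8) = 424/(-492) + 238/(1/(-11)) = 424*(-1/492) + 238/(-1/11) = -106/123 + 238*(-11) = -106/123 - 2618 = -322120/123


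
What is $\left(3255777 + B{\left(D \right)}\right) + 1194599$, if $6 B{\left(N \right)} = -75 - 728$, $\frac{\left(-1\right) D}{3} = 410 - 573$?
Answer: $\frac{26701453}{6} \approx 4.4502 \cdot 10^{6}$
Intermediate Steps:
$D = 489$ ($D = - 3 \left(410 - 573\right) = \left(-3\right) \left(-163\right) = 489$)
$B{\left(N \right)} = - \frac{803}{6}$ ($B{\left(N \right)} = \frac{-75 - 728}{6} = \frac{1}{6} \left(-803\right) = - \frac{803}{6}$)
$\left(3255777 + B{\left(D \right)}\right) + 1194599 = \left(3255777 - \frac{803}{6}\right) + 1194599 = \frac{19533859}{6} + 1194599 = \frac{26701453}{6}$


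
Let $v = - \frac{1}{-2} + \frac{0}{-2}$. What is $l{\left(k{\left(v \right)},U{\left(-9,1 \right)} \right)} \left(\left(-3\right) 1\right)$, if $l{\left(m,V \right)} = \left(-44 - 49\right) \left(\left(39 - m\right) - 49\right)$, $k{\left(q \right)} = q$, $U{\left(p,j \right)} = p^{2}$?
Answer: $- \frac{5859}{2} \approx -2929.5$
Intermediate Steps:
$v = \frac{1}{2}$ ($v = \left(-1\right) \left(- \frac{1}{2}\right) + 0 \left(- \frac{1}{2}\right) = \frac{1}{2} + 0 = \frac{1}{2} \approx 0.5$)
$l{\left(m,V \right)} = 930 + 93 m$ ($l{\left(m,V \right)} = - 93 \left(-10 - m\right) = 930 + 93 m$)
$l{\left(k{\left(v \right)},U{\left(-9,1 \right)} \right)} \left(\left(-3\right) 1\right) = \left(930 + 93 \cdot \frac{1}{2}\right) \left(\left(-3\right) 1\right) = \left(930 + \frac{93}{2}\right) \left(-3\right) = \frac{1953}{2} \left(-3\right) = - \frac{5859}{2}$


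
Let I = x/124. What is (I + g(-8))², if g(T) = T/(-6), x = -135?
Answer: 8281/138384 ≈ 0.059841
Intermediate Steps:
I = -135/124 ≈ -1.0887
g(T) = -T/6 (g(T) = T*(-⅙) = -T/6)
(I + g(-8))² = (-135/124 - ⅙*(-8))² = (-135/124 + 4/3)² = (91/372)² = 8281/138384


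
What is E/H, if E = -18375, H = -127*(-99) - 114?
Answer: -6125/4153 ≈ -1.4748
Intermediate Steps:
H = 12459 (H = 12573 - 114 = 12459)
E/H = -18375/12459 = -18375*1/12459 = -6125/4153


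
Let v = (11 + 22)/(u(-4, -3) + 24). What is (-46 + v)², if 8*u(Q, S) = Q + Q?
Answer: 1050625/529 ≈ 1986.1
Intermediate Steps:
u(Q, S) = Q/4 (u(Q, S) = (Q + Q)/8 = (2*Q)/8 = Q/4)
v = 33/23 (v = (11 + 22)/((¼)*(-4) + 24) = 33/(-1 + 24) = 33/23 ≈ 1.4348)
(-46 + v)² = (-46 + 33/23)² = (-1025/23)² = 1050625/529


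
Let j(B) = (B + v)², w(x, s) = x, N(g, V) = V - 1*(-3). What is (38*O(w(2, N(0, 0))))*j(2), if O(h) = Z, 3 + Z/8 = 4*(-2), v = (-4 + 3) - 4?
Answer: -30096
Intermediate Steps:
N(g, V) = 3 + V (N(g, V) = V + 3 = 3 + V)
v = -5 (v = -1 - 4 = -5)
j(B) = (-5 + B)² (j(B) = (B - 5)² = (-5 + B)²)
Z = -88 (Z = -24 + 8*(4*(-2)) = -24 + 8*(-8) = -24 - 64 = -88)
O(h) = -88
(38*O(w(2, N(0, 0))))*j(2) = (38*(-88))*(-5 + 2)² = -3344*(-3)² = -3344*9 = -30096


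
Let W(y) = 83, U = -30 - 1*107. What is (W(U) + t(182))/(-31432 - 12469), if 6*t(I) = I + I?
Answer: -431/131703 ≈ -0.0032725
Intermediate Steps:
U = -137 (U = -30 - 107 = -137)
t(I) = I/3 (t(I) = (I + I)/6 = (2*I)/6 = I/3)
(W(U) + t(182))/(-31432 - 12469) = (83 + (1/3)*182)/(-31432 - 12469) = (83 + 182/3)/(-43901) = (431/3)*(-1/43901) = -431/131703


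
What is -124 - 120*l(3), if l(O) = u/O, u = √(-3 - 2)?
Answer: -124 - 40*I*√5 ≈ -124.0 - 89.443*I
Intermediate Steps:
u = I*√5 (u = √(-5) = I*√5 ≈ 2.2361*I)
l(O) = I*√5/O (l(O) = (I*√5)/O = I*√5/O)
-124 - 120*l(3) = -124 - 120*I*√5/3 = -124 - 40*I*√5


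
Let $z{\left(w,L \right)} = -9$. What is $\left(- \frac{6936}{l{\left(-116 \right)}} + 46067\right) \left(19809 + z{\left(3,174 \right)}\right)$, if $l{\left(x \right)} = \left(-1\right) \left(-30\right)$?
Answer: $907548840$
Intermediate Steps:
$l{\left(x \right)} = 30$
$\left(- \frac{6936}{l{\left(-116 \right)}} + 46067\right) \left(19809 + z{\left(3,174 \right)}\right) = \left(- \frac{6936}{30} + 46067\right) \left(19809 - 9\right) = \left(\left(-6936\right) \frac{1}{30} + 46067\right) 19800 = \left(- \frac{1156}{5} + 46067\right) 19800 = \frac{229179}{5} \cdot 19800 = 907548840$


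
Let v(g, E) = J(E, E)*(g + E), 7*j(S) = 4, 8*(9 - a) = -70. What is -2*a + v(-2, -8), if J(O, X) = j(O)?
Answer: -577/14 ≈ -41.214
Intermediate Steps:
a = 71/4 (a = 9 - ⅛*(-70) = 9 + 35/4 = 71/4 ≈ 17.750)
j(S) = 4/7 (j(S) = (⅐)*4 = 4/7)
J(O, X) = 4/7
v(g, E) = 4*E/7 + 4*g/7 (v(g, E) = 4*(g + E)/7 = 4*(E + g)/7 = 4*E/7 + 4*g/7)
-2*a + v(-2, -8) = -2*71/4 + ((4/7)*(-8) + (4/7)*(-2)) = -71/2 + (-32/7 - 8/7) = -71/2 - 40/7 = -577/14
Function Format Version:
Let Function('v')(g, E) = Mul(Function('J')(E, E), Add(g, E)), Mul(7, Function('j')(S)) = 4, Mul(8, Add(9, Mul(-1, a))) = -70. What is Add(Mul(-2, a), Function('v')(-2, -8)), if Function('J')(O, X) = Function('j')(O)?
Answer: Rational(-577, 14) ≈ -41.214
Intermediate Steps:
a = Rational(71, 4) (a = Add(9, Mul(Rational(-1, 8), -70)) = Add(9, Rational(35, 4)) = Rational(71, 4) ≈ 17.750)
Function('j')(S) = Rational(4, 7) (Function('j')(S) = Mul(Rational(1, 7), 4) = Rational(4, 7))
Function('J')(O, X) = Rational(4, 7)
Function('v')(g, E) = Add(Mul(Rational(4, 7), E), Mul(Rational(4, 7), g)) (Function('v')(g, E) = Mul(Rational(4, 7), Add(g, E)) = Mul(Rational(4, 7), Add(E, g)) = Add(Mul(Rational(4, 7), E), Mul(Rational(4, 7), g)))
Add(Mul(-2, a), Function('v')(-2, -8)) = Add(Mul(-2, Rational(71, 4)), Add(Mul(Rational(4, 7), -8), Mul(Rational(4, 7), -2))) = Add(Rational(-71, 2), Add(Rational(-32, 7), Rational(-8, 7))) = Add(Rational(-71, 2), Rational(-40, 7)) = Rational(-577, 14)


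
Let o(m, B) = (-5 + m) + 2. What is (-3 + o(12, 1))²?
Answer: 36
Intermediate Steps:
o(m, B) = -3 + m
(-3 + o(12, 1))² = (-3 + (-3 + 12))² = (-3 + 9)² = 6² = 36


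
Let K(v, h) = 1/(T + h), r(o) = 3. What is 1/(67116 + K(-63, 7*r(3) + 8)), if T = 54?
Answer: 83/5570629 ≈ 1.4900e-5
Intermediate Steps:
K(v, h) = 1/(54 + h)
1/(67116 + K(-63, 7*r(3) + 8)) = 1/(67116 + 1/(54 + (7*3 + 8))) = 1/(67116 + 1/(54 + (21 + 8))) = 1/(67116 + 1/(54 + 29)) = 1/(67116 + 1/83) = 1/(5570629/83) = 83/5570629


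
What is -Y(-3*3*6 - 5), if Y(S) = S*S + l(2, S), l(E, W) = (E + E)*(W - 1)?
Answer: -3241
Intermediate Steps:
l(E, W) = 2*E*(-1 + W) (l(E, W) = (2*E)*(-1 + W) = 2*E*(-1 + W))
Y(S) = -4 + S² + 4*S (Y(S) = S*S + 2*2*(-1 + S) = S² + (-4 + 4*S) = -4 + S² + 4*S)
-Y(-3*3*6 - 5) = -(-4 + (-3*3*6 - 5)² + 4*(-3*3*6 - 5)) = -(-4 + (-54 - 5)² + 4*(-54 - 5)) = -(-4 + (-59)² + 4*(-59)) = -(-4 + 3481 - 236) = -1*3241 = -3241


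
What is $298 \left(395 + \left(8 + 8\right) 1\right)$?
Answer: $122478$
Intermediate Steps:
$298 \left(395 + \left(8 + 8\right) 1\right) = 298 \left(395 + 16 \cdot 1\right) = 298 \left(395 + 16\right) = 298 \cdot 411 = 122478$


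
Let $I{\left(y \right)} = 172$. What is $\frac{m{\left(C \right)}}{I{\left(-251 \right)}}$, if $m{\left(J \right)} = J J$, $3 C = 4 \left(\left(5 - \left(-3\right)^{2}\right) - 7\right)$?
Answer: $\frac{484}{387} \approx 1.2506$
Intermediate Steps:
$C = - \frac{44}{3}$ ($C = \frac{4 \left(\left(5 - \left(-3\right)^{2}\right) - 7\right)}{3} = \frac{4 \left(\left(5 - 9\right) - 7\right)}{3} = \frac{4 \left(-4 - 7\right)}{3} = \frac{4 \left(-11\right)}{3} = \frac{1}{3} \left(-44\right) = - \frac{44}{3} \approx -14.667$)
$m{\left(J \right)} = J^{2}$
$\frac{m{\left(C \right)}}{I{\left(-251 \right)}} = \frac{\left(- \frac{44}{3}\right)^{2}}{172} = \frac{1936}{9} \cdot \frac{1}{172} = \frac{484}{387}$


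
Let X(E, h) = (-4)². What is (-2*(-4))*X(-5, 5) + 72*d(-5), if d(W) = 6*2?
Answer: 992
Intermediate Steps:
X(E, h) = 16
d(W) = 12
(-2*(-4))*X(-5, 5) + 72*d(-5) = -2*(-4)*16 + 72*12 = 8*16 + 864 = 128 + 864 = 992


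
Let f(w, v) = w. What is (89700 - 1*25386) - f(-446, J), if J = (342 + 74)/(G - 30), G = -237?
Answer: 64760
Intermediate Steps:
J = -416/267 (J = (342 + 74)/(-237 - 30) = 416/(-267) = 416*(-1/267) = -416/267 ≈ -1.5581)
(89700 - 1*25386) - f(-446, J) = (89700 - 1*25386) - 1*(-446) = (89700 - 25386) + 446 = 64314 + 446 = 64760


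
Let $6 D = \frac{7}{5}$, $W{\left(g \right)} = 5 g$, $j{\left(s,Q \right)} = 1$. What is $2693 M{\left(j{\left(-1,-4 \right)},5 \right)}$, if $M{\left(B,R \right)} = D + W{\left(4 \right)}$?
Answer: $\frac{1634651}{30} \approx 54488.0$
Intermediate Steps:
$D = \frac{7}{30}$ ($D = \frac{7 \cdot \frac{1}{5}}{6} = \frac{1}{6} \cdot \frac{7}{5} = \frac{7}{30} \approx 0.23333$)
$M{\left(B,R \right)} = \frac{607}{30}$ ($M{\left(B,R \right)} = \frac{7}{30} + 5 \cdot 4 = \frac{7}{30} + 20 = \frac{607}{30}$)
$2693 M{\left(j{\left(-1,-4 \right)},5 \right)} = 2693 \cdot \frac{607}{30} = \frac{1634651}{30}$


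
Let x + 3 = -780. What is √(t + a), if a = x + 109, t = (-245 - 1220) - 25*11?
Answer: I*√2414 ≈ 49.132*I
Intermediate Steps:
x = -783 (x = -3 - 780 = -783)
t = -1740 (t = -1465 - 275 = -1740)
a = -674 (a = -783 + 109 = -674)
√(t + a) = √(-1740 - 674) = √(-2414) = I*√2414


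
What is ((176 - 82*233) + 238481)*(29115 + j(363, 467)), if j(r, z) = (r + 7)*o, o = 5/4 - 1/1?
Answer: 12825071665/2 ≈ 6.4125e+9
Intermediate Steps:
o = 1/4 (o = 5*(1/4) - 1*1 = 5/4 - 1 = 1/4 ≈ 0.25000)
j(r, z) = 7/4 + r/4 (j(r, z) = (r + 7)*(1/4) = (7 + r)*(1/4) = 7/4 + r/4)
((176 - 82*233) + 238481)*(29115 + j(363, 467)) = ((176 - 82*233) + 238481)*(29115 + (7/4 + (1/4)*363)) = ((176 - 19106) + 238481)*(29115 + (7/4 + 363/4)) = (-18930 + 238481)*(29115 + 185/2) = 219551*(58415/2) = 12825071665/2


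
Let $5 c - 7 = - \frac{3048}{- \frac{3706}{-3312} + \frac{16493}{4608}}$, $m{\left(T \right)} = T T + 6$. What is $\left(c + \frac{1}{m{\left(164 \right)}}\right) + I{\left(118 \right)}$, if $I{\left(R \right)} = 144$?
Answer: $\frac{69867538491}{4465113254} \approx 15.647$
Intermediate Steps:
$m{\left(T \right)} = 6 + T^{2}$ ($m{\left(T \right)} = T^{2} + 6 = 6 + T^{2}$)
$c = - \frac{21303581}{165977}$ ($c = \frac{7}{5} + \frac{\left(-3048\right) \frac{1}{- \frac{3706}{-3312} + \frac{16493}{4608}}}{5} = \frac{7}{5} + \frac{\left(-3048\right) \frac{1}{\left(-3706\right) \left(- \frac{1}{3312}\right) + 16493 \cdot \frac{1}{4608}}}{5} = \frac{7}{5} + \frac{\left(-3048\right) \frac{1}{\frac{1853}{1656} + \frac{16493}{4608}}}{5} = \frac{7}{5} + \frac{\left(-3048\right) \frac{1}{\frac{165977}{35328}}}{5} = \frac{7}{5} + \frac{\left(-3048\right) \frac{35328}{165977}}{5} = \frac{7}{5} + \frac{1}{5} \left(- \frac{107679744}{165977}\right) = \frac{7}{5} - \frac{107679744}{829885} = - \frac{21303581}{165977} \approx -128.35$)
$\left(c + \frac{1}{m{\left(164 \right)}}\right) + I{\left(118 \right)} = \left(- \frac{21303581}{165977} + \frac{1}{6 + 164^{2}}\right) + 144 = \left(- \frac{21303581}{165977} + \frac{1}{6 + 26896}\right) + 144 = \left(- \frac{21303581}{165977} + \frac{1}{26902}\right) + 144 = - \frac{573108770085}{4465113254} + 144 = \frac{69867538491}{4465113254}$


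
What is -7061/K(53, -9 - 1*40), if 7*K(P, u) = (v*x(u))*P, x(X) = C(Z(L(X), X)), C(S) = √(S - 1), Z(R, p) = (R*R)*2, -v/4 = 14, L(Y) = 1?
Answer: 7061/424 ≈ 16.653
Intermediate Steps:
v = -56 (v = -4*14 = -56)
Z(R, p) = 2*R² (Z(R, p) = R²*2 = 2*R²)
C(S) = √(-1 + S)
x(X) = 1 (x(X) = √(-1 + 2*1²) = √(-1 + 2*1) = √(-1 + 2) = √1 = 1)
K(P, u) = -8*P (K(P, u) = ((-56*1)*P)/7 = (-56*P)/7 = -8*P)
-7061/K(53, -9 - 1*40) = -7061/((-8*53)) = -7061/(-424) = -7061*(-1/424) = 7061/424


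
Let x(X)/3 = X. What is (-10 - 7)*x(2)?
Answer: -102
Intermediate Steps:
x(X) = 3*X
(-10 - 7)*x(2) = (-10 - 7)*(3*2) = -17*6 = -102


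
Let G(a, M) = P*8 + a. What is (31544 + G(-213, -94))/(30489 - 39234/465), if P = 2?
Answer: 4858785/4712717 ≈ 1.0310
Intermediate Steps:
G(a, M) = 16 + a (G(a, M) = 2*8 + a = 16 + a)
(31544 + G(-213, -94))/(30489 - 39234/465) = (31544 + (16 - 213))/(30489 - 39234/465) = (31544 - 197)/(30489 - 39234/465) = 31347/(30489 - 78*503/465) = 31347/(30489 - 13078/155) = 31347/(4712717/155) = 31347*(155/4712717) = 4858785/4712717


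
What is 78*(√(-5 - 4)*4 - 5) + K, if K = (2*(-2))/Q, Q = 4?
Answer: -391 + 936*I ≈ -391.0 + 936.0*I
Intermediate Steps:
K = -1 (K = (2*(-2))/4 = -4*¼ = -1)
78*(√(-5 - 4)*4 - 5) + K = 78*(√(-5 - 4)*4 - 5) - 1 = 78*(√(-9)*4 - 5) - 1 = 78*((3*I)*4 - 5) - 1 = 78*(12*I - 5) - 1 = 78*(-5 + 12*I) - 1 = (-390 + 936*I) - 1 = -391 + 936*I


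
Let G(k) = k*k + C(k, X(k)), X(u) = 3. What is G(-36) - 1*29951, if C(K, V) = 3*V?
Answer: -28646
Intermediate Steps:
G(k) = 9 + k² (G(k) = k*k + 3*3 = k² + 9 = 9 + k²)
G(-36) - 1*29951 = (9 + (-36)²) - 1*29951 = (9 + 1296) - 29951 = 1305 - 29951 = -28646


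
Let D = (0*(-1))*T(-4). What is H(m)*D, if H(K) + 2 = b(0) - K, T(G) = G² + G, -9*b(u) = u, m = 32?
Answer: 0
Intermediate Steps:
b(u) = -u/9
T(G) = G + G²
H(K) = -2 - K (H(K) = -2 + (-⅑*0 - K) = -2 + (0 - K) = -2 - K)
D = 0 (D = (0*(-1))*(-4*(1 - 4)) = 0*(-4*(-3)) = 0*12 = 0)
H(m)*D = (-2 - 1*32)*0 = (-2 - 32)*0 = -34*0 = 0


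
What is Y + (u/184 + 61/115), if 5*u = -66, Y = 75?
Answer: 34711/460 ≈ 75.459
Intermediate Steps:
u = -66/5 (u = (1/5)*(-66) = -66/5 ≈ -13.200)
Y + (u/184 + 61/115) = 75 + (-66/5/184 + 61/115) = 75 + (-66/5*1/184 + 61*(1/115)) = 75 + (-33/460 + 61/115) = 75 + 211/460 = 34711/460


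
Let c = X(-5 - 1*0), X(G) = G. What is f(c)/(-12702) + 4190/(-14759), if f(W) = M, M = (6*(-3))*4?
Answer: -8693122/31244803 ≈ -0.27823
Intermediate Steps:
c = -5 (c = -5 - 1*0 = -5 + 0 = -5)
M = -72 (M = -18*4 = -72)
f(W) = -72
f(c)/(-12702) + 4190/(-14759) = -72/(-12702) + 4190/(-14759) = -72*(-1/12702) + 4190*(-1/14759) = 12/2117 - 4190/14759 = -8693122/31244803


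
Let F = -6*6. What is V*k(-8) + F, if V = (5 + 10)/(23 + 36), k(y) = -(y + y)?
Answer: -1884/59 ≈ -31.932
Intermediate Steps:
k(y) = -2*y
F = -36
V = 15/59 ≈ 0.25424
V*k(-8) + F = 15*(-2*(-8))/59 - 36 = (15/59)*16 - 36 = 240/59 - 36 = -1884/59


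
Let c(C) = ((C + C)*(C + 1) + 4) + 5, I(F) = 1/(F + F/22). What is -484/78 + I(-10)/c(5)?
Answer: -213411/34385 ≈ -6.2065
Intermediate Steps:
I(F) = 22/(23*F) (I(F) = 1/(F + F*(1/22)) = 1/(F + F/22) = 1/(23*F/22) = 22/(23*F))
c(C) = 9 + 2*C*(1 + C) (c(C) = ((2*C)*(1 + C) + 4) + 5 = (2*C*(1 + C) + 4) + 5 = (4 + 2*C*(1 + C)) + 5 = 9 + 2*C*(1 + C))
-484/78 + I(-10)/c(5) = -484/78 + ((22/23)/(-10))/(9 + 2*5 + 2*5²) = -484*1/78 + ((22/23)*(-⅒))/(9 + 10 + 2*25) = -242/39 - 11/(115*(9 + 10 + 50)) = -242/39 - 11/115/69 = -242/39 - 11/115*1/69 = -242/39 - 11/7935 = -213411/34385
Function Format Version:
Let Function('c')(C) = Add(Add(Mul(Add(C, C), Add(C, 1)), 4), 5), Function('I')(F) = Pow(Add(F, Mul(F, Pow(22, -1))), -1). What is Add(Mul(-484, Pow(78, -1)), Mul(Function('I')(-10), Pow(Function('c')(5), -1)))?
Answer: Rational(-213411, 34385) ≈ -6.2065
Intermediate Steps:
Function('I')(F) = Mul(Rational(22, 23), Pow(F, -1)) (Function('I')(F) = Pow(Add(F, Mul(F, Rational(1, 22))), -1) = Pow(Add(F, Mul(Rational(1, 22), F)), -1) = Pow(Mul(Rational(23, 22), F), -1) = Mul(Rational(22, 23), Pow(F, -1)))
Function('c')(C) = Add(9, Mul(2, C, Add(1, C))) (Function('c')(C) = Add(Add(Mul(Mul(2, C), Add(1, C)), 4), 5) = Add(Add(Mul(2, C, Add(1, C)), 4), 5) = Add(Add(4, Mul(2, C, Add(1, C))), 5) = Add(9, Mul(2, C, Add(1, C))))
Add(Mul(-484, Pow(78, -1)), Mul(Function('I')(-10), Pow(Function('c')(5), -1))) = Add(Mul(-484, Pow(78, -1)), Mul(Mul(Rational(22, 23), Pow(-10, -1)), Pow(Add(9, Mul(2, 5), Mul(2, Pow(5, 2))), -1))) = Add(Mul(-484, Rational(1, 78)), Mul(Mul(Rational(22, 23), Rational(-1, 10)), Pow(Add(9, 10, Mul(2, 25)), -1))) = Add(Rational(-242, 39), Mul(Rational(-11, 115), Pow(Add(9, 10, 50), -1))) = Add(Rational(-242, 39), Mul(Rational(-11, 115), Pow(69, -1))) = Add(Rational(-242, 39), Mul(Rational(-11, 115), Rational(1, 69))) = Add(Rational(-242, 39), Rational(-11, 7935)) = Rational(-213411, 34385)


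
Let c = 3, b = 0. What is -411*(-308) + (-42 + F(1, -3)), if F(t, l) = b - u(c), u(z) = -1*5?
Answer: 126551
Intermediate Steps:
u(z) = -5
F(t, l) = 5 (F(t, l) = 0 - 1*(-5) = 0 + 5 = 5)
-411*(-308) + (-42 + F(1, -3)) = -411*(-308) + (-42 + 5) = 126588 - 37 = 126551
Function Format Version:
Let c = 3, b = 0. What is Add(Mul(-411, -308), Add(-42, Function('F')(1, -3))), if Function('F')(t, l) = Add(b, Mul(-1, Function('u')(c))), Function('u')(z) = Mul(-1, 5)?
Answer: 126551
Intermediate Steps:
Function('u')(z) = -5
Function('F')(t, l) = 5 (Function('F')(t, l) = Add(0, Mul(-1, -5)) = Add(0, 5) = 5)
Add(Mul(-411, -308), Add(-42, Function('F')(1, -3))) = Add(Mul(-411, -308), Add(-42, 5)) = Add(126588, -37) = 126551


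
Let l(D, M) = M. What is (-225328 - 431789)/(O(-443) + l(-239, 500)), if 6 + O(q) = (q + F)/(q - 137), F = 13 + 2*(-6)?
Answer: -63521310/47827 ≈ -1328.1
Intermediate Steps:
F = 1 (F = 13 - 12 = 1)
O(q) = -6 + (1 + q)/(-137 + q) (O(q) = -6 + (q + 1)/(q - 137) = -6 + (1 + q)/(-137 + q))
(-225328 - 431789)/(O(-443) + l(-239, 500)) = (-225328 - 431789)/((823 - 5*(-443))/(-137 - 443) + 500) = -657117/((823 + 2215)/(-580) + 500) = -657117/(-1/580*3038 + 500) = -657117/(-1519/290 + 500) = -657117/143481/290 = -657117*290/143481 = -63521310/47827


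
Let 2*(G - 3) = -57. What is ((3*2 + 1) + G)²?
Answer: 1369/4 ≈ 342.25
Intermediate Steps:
G = -51/2 (G = 3 + (½)*(-57) = 3 - 57/2 = -51/2 ≈ -25.500)
((3*2 + 1) + G)² = ((3*2 + 1) - 51/2)² = ((6 + 1) - 51/2)² = (7 - 51/2)² = (-37/2)² = 1369/4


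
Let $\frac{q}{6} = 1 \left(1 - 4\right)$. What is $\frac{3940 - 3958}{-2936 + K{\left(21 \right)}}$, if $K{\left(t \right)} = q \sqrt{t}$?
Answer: $\frac{13212}{2153323} - \frac{81 \sqrt{21}}{2153323} \approx 0.0059633$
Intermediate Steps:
$q = -18$ ($q = 6 \cdot 1 \left(1 - 4\right) = 6 \cdot 1 \left(-3\right) = 6 \left(-3\right) = -18$)
$K{\left(t \right)} = - 18 \sqrt{t}$
$\frac{3940 - 3958}{-2936 + K{\left(21 \right)}} = \frac{3940 - 3958}{-2936 - 18 \sqrt{21}} = - \frac{18}{-2936 - 18 \sqrt{21}}$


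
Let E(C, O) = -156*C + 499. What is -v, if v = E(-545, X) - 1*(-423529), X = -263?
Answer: -509048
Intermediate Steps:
E(C, O) = 499 - 156*C
v = 509048 (v = (499 - 156*(-545)) - 1*(-423529) = (499 + 85020) + 423529 = 85519 + 423529 = 509048)
-v = -1*509048 = -509048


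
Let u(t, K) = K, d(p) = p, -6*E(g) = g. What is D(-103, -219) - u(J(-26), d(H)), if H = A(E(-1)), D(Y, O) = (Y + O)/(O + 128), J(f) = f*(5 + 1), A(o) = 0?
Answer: 46/13 ≈ 3.5385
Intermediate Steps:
E(g) = -g/6
J(f) = 6*f (J(f) = f*6 = 6*f)
D(Y, O) = (O + Y)/(128 + O)
H = 0
D(-103, -219) - u(J(-26), d(H)) = (-219 - 103)/(128 - 219) - 1*0 = -322/(-91) + 0 = -1/91*(-322) + 0 = 46/13 + 0 = 46/13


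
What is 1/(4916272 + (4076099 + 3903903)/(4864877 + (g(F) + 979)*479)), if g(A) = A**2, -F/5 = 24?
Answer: 6115709/30066492906849 ≈ 2.0341e-7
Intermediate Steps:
F = -120 (F = -5*24 = -120)
1/(4916272 + (4076099 + 3903903)/(4864877 + (g(F) + 979)*479)) = 1/(4916272 + (4076099 + 3903903)/(4864877 + ((-120)**2 + 979)*479)) = 1/(4916272 + 7980002/(4864877 + (14400 + 979)*479)) = 1/(4916272 + 7980002/(4864877 + 15379*479)) = 1/(4916272 + 7980002/(4864877 + 7366541)) = 1/(4916272 + 7980002/12231418) = 1/(4916272 + 7980002*(1/12231418)) = 1/(4916272 + 3990001/6115709) = 1/(30066492906849/6115709) = 6115709/30066492906849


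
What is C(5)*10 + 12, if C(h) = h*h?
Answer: 262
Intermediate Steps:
C(h) = h²
C(5)*10 + 12 = 5²*10 + 12 = 25*10 + 12 = 250 + 12 = 262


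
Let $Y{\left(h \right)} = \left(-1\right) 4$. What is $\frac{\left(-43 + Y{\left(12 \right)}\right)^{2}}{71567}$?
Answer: $\frac{2209}{71567} \approx 0.030866$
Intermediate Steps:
$Y{\left(h \right)} = -4$
$\frac{\left(-43 + Y{\left(12 \right)}\right)^{2}}{71567} = \frac{\left(-43 - 4\right)^{2}}{71567} = \left(-47\right)^{2} \cdot \frac{1}{71567} = 2209 \cdot \frac{1}{71567} = \frac{2209}{71567}$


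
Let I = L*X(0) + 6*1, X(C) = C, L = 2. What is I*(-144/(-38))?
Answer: 432/19 ≈ 22.737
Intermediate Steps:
I = 6 (I = 2*0 + 6*1 = 0 + 6 = 6)
I*(-144/(-38)) = 6*(-144/(-38)) = 6*(-144*(-1/38)) = 6*(72/19) = 432/19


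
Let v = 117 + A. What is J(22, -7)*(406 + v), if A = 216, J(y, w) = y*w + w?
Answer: -118979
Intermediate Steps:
J(y, w) = w + w*y (J(y, w) = w*y + w = w + w*y)
v = 333 (v = 117 + 216 = 333)
J(22, -7)*(406 + v) = (-7*(1 + 22))*(406 + 333) = -7*23*739 = -161*739 = -118979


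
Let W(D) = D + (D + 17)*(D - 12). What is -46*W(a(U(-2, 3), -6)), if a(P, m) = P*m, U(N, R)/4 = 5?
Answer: -619896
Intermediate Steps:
U(N, R) = 20 (U(N, R) = 4*5 = 20)
W(D) = D + (-12 + D)*(17 + D) (W(D) = D + (17 + D)*(-12 + D) = D + (-12 + D)*(17 + D))
-46*W(a(U(-2, 3), -6)) = -46*(-204 + (20*(-6))² + 6*(20*(-6))) = -46*(-204 + (-120)² + 6*(-120)) = -46*(-204 + 14400 - 720) = -46*13476 = -619896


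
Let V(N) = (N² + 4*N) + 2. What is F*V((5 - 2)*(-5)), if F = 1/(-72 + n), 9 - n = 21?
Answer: -167/84 ≈ -1.9881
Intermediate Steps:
n = -12 (n = 9 - 1*21 = 9 - 21 = -12)
F = -1/84 (F = 1/(-72 - 12) = 1/(-84) = -1/84 ≈ -0.011905)
V(N) = 2 + N² + 4*N
F*V((5 - 2)*(-5)) = -(2 + ((5 - 2)*(-5))² + 4*((5 - 2)*(-5)))/84 = -(2 + (3*(-5))² + 4*(3*(-5)))/84 = -(2 + (-15)² + 4*(-15))/84 = -(2 + 225 - 60)/84 = -1/84*167 = -167/84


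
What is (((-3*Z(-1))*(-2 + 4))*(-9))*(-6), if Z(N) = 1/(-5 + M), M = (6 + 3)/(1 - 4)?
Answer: 81/2 ≈ 40.500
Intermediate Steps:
M = -3 (M = 9/(-3) = 9*(-⅓) = -3)
Z(N) = -⅛ (Z(N) = 1/(-5 - 3) = 1/(-8) = -⅛)
(((-3*Z(-1))*(-2 + 4))*(-9))*(-6) = (((-3*(-⅛))*(-2 + 4))*(-9))*(-6) = (((3/8)*2)*(-9))*(-6) = ((¾)*(-9))*(-6) = -27/4*(-6) = 81/2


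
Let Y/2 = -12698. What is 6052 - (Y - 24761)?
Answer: 56209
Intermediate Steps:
Y = -25396 (Y = 2*(-12698) = -25396)
6052 - (Y - 24761) = 6052 - (-25396 - 24761) = 6052 - 1*(-50157) = 6052 + 50157 = 56209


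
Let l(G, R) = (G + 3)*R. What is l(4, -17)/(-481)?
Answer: 119/481 ≈ 0.24740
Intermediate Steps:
l(G, R) = R*(3 + G) (l(G, R) = (3 + G)*R = R*(3 + G))
l(4, -17)/(-481) = -17*(3 + 4)/(-481) = -17*7*(-1/481) = -119*(-1/481) = 119/481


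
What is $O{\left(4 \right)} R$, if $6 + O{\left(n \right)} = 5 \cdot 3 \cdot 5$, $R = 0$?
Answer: $0$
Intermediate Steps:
$O{\left(n \right)} = 69$ ($O{\left(n \right)} = -6 + 5 \cdot 3 \cdot 5 = -6 + 15 \cdot 5 = -6 + 75 = 69$)
$O{\left(4 \right)} R = 69 \cdot 0 = 0$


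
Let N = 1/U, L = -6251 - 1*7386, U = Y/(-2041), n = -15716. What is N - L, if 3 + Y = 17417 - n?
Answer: 451791769/33130 ≈ 13637.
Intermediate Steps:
Y = 33130 (Y = -3 + (17417 - 1*(-15716)) = -3 + (17417 + 15716) = -3 + 33133 = 33130)
U = -33130/2041 (U = 33130/(-2041) = 33130*(-1/2041) = -33130/2041 ≈ -16.232)
L = -13637 (L = -6251 - 7386 = -13637)
N = -2041/33130 (N = 1/(-33130/2041) = -2041/33130 ≈ -0.061606)
N - L = -2041/33130 - 1*(-13637) = -2041/33130 + 13637 = 451791769/33130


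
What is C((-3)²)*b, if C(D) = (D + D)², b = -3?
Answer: -972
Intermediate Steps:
C(D) = 4*D² (C(D) = (2*D)² = 4*D²)
C((-3)²)*b = (4*((-3)²)²)*(-3) = (4*9²)*(-3) = (4*81)*(-3) = 324*(-3) = -972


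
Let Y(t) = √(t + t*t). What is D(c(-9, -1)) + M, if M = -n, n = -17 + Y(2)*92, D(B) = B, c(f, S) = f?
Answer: 8 - 92*√6 ≈ -217.35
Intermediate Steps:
Y(t) = √(t + t²)
n = -17 + 92*√6 (n = -17 + √(2*(1 + 2))*92 = -17 + √(2*3)*92 = -17 + √6*92 = -17 + 92*√6 ≈ 208.35)
M = 17 - 92*√6 (M = -(-17 + 92*√6) = 17 - 92*√6 ≈ -208.35)
D(c(-9, -1)) + M = -9 + (17 - 92*√6) = 8 - 92*√6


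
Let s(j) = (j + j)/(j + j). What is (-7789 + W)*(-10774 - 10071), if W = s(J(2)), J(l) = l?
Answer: 162340860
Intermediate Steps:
s(j) = 1 (s(j) = (2*j)/((2*j)) = (2*j)*(1/(2*j)) = 1)
W = 1
(-7789 + W)*(-10774 - 10071) = (-7789 + 1)*(-10774 - 10071) = -7788*(-20845) = 162340860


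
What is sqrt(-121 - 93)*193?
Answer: 193*I*sqrt(214) ≈ 2823.3*I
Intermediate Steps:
sqrt(-121 - 93)*193 = sqrt(-214)*193 = (I*sqrt(214))*193 = 193*I*sqrt(214)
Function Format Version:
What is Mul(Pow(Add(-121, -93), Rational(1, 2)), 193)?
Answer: Mul(193, I, Pow(214, Rational(1, 2))) ≈ Mul(2823.3, I)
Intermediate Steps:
Mul(Pow(Add(-121, -93), Rational(1, 2)), 193) = Mul(Pow(-214, Rational(1, 2)), 193) = Mul(Mul(I, Pow(214, Rational(1, 2))), 193) = Mul(193, I, Pow(214, Rational(1, 2)))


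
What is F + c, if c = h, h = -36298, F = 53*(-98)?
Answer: -41492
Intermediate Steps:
F = -5194
c = -36298
F + c = -5194 - 36298 = -41492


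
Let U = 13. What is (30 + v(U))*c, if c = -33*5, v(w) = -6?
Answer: -3960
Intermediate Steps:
c = -165
(30 + v(U))*c = (30 - 6)*(-165) = 24*(-165) = -3960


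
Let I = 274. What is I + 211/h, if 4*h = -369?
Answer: 100262/369 ≈ 271.71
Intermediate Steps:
h = -369/4 (h = (¼)*(-369) = -369/4 ≈ -92.250)
I + 211/h = 274 + 211/(-369/4) = 274 + 211*(-4/369) = 274 - 844/369 = 100262/369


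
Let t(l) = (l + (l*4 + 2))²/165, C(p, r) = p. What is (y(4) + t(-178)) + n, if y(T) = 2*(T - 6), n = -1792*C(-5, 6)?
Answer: 755428/55 ≈ 13735.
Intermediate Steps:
t(l) = (2 + 5*l)²/165 (t(l) = (l + (4*l + 2))²*(1/165) = (l + (2 + 4*l))²*(1/165) = (2 + 5*l)²*(1/165) = (2 + 5*l)²/165)
n = 8960 (n = -1792*(-5) = 8960)
y(T) = -12 + 2*T (y(T) = 2*(-6 + T) = -12 + 2*T)
(y(4) + t(-178)) + n = ((-12 + 2*4) + (2 + 5*(-178))²/165) + 8960 = ((-12 + 8) + (2 - 890)²/165) + 8960 = (-4 + (1/165)*(-888)²) + 8960 = (-4 + (1/165)*788544) + 8960 = (-4 + 262848/55) + 8960 = 262628/55 + 8960 = 755428/55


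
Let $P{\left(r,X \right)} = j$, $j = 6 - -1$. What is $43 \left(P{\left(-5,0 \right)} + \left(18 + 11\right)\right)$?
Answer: $1548$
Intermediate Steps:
$j = 7$ ($j = 6 + 1 = 7$)
$P{\left(r,X \right)} = 7$
$43 \left(P{\left(-5,0 \right)} + \left(18 + 11\right)\right) = 43 \left(7 + \left(18 + 11\right)\right) = 43 \left(7 + 29\right) = 43 \cdot 36 = 1548$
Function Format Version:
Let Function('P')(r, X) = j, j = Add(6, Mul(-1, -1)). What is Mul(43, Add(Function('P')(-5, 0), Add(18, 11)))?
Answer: 1548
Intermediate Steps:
j = 7 (j = Add(6, 1) = 7)
Function('P')(r, X) = 7
Mul(43, Add(Function('P')(-5, 0), Add(18, 11))) = Mul(43, Add(7, Add(18, 11))) = Mul(43, Add(7, 29)) = Mul(43, 36) = 1548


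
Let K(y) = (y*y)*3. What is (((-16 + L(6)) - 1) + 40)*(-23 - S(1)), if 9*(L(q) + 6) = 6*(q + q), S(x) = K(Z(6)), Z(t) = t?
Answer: -3275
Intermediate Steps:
K(y) = 3*y² (K(y) = y²*3 = 3*y²)
S(x) = 108 (S(x) = 3*6² = 3*36 = 108)
L(q) = -6 + 4*q/3 (L(q) = -6 + (6*(q + q))/9 = -6 + (6*(2*q))/9 = -6 + (12*q)/9 = -6 + 4*q/3)
(((-16 + L(6)) - 1) + 40)*(-23 - S(1)) = (((-16 + (-6 + (4/3)*6)) - 1) + 40)*(-23 - 1*108) = (((-16 + (-6 + 8)) - 1) + 40)*(-23 - 108) = (((-16 + 2) - 1) + 40)*(-131) = ((-14 - 1) + 40)*(-131) = (-15 + 40)*(-131) = 25*(-131) = -3275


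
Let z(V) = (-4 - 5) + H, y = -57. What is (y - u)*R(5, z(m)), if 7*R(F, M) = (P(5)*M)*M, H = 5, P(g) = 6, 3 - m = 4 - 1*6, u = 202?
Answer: -3552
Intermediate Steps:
m = 5 (m = 3 - (4 - 1*6) = 3 - (4 - 6) = 3 - 1*(-2) = 3 + 2 = 5)
z(V) = -4 (z(V) = (-4 - 5) + 5 = -9 + 5 = -4)
R(F, M) = 6*M²/7 (R(F, M) = ((6*M)*M)/7 = (6*M²)/7 = 6*M²/7)
(y - u)*R(5, z(m)) = (-57 - 1*202)*((6/7)*(-4)²) = (-57 - 202)*((6/7)*16) = -259*96/7 = -3552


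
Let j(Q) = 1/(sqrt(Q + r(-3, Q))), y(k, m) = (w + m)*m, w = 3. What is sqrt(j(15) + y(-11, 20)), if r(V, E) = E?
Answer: sqrt(414000 + 30*sqrt(30))/30 ≈ 21.452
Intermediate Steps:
y(k, m) = m*(3 + m) (y(k, m) = (3 + m)*m = m*(3 + m))
j(Q) = sqrt(2)/(2*sqrt(Q)) (j(Q) = 1/(sqrt(Q + Q)) = 1/(sqrt(2*Q)) = 1/(sqrt(2)*sqrt(Q)) = sqrt(2)/(2*sqrt(Q)))
sqrt(j(15) + y(-11, 20)) = sqrt(sqrt(2)/(2*sqrt(15)) + 20*(3 + 20)) = sqrt(sqrt(2)*(sqrt(15)/15)/2 + 20*23) = sqrt(sqrt(30)/30 + 460) = sqrt(460 + sqrt(30)/30)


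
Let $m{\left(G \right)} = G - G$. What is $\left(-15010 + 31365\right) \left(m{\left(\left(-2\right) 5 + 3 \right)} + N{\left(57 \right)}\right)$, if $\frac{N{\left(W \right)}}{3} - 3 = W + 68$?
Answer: $6280320$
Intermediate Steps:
$N{\left(W \right)} = 213 + 3 W$ ($N{\left(W \right)} = 9 + 3 \left(W + 68\right) = 9 + 3 \left(68 + W\right) = 9 + \left(204 + 3 W\right) = 213 + 3 W$)
$m{\left(G \right)} = 0$
$\left(-15010 + 31365\right) \left(m{\left(\left(-2\right) 5 + 3 \right)} + N{\left(57 \right)}\right) = \left(-15010 + 31365\right) \left(0 + \left(213 + 3 \cdot 57\right)\right) = 16355 \left(0 + \left(213 + 171\right)\right) = 16355 \left(0 + 384\right) = 16355 \cdot 384 = 6280320$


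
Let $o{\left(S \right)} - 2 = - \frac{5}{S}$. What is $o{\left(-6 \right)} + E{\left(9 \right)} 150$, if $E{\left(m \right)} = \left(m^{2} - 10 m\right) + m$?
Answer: $\frac{17}{6} \approx 2.8333$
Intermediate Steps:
$E{\left(m \right)} = m^{2} - 9 m$
$o{\left(S \right)} = 2 - \frac{5}{S}$
$o{\left(-6 \right)} + E{\left(9 \right)} 150 = \left(2 - \frac{5}{-6}\right) + 9 \left(-9 + 9\right) 150 = \left(2 - - \frac{5}{6}\right) + 9 \cdot 0 \cdot 150 = \left(2 + \frac{5}{6}\right) + 0 \cdot 150 = \frac{17}{6} + 0 = \frac{17}{6}$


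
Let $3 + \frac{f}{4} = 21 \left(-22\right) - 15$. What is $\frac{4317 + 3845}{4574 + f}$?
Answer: $\frac{4081}{1327} \approx 3.0754$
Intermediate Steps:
$f = -1920$ ($f = -12 + 4 \left(21 \left(-22\right) - 15\right) = -12 + 4 \left(-462 - 15\right) = -12 + 4 \left(-477\right) = -12 - 1908 = -1920$)
$\frac{4317 + 3845}{4574 + f} = \frac{4317 + 3845}{4574 - 1920} = \frac{8162}{2654} = 8162 \cdot \frac{1}{2654} = \frac{4081}{1327}$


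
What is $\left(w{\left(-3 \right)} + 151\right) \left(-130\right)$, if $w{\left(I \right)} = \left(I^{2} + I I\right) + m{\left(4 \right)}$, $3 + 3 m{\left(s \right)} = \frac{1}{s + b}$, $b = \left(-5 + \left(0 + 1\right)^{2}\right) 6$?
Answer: $- \frac{131027}{6} \approx -21838.0$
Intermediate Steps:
$b = -24$ ($b = \left(-5 + 1^{2}\right) 6 = \left(-5 + 1\right) 6 = \left(-4\right) 6 = -24$)
$m{\left(s \right)} = -1 + \frac{1}{3 \left(-24 + s\right)}$ ($m{\left(s \right)} = -1 + \frac{1}{3 \left(s - 24\right)} = -1 + \frac{1}{3 \left(-24 + s\right)}$)
$w{\left(I \right)} = - \frac{61}{60} + 2 I^{2}$ ($w{\left(I \right)} = \left(I^{2} + I I\right) + \frac{\frac{73}{3} - 4}{-24 + 4} = \left(I^{2} + I^{2}\right) + \frac{\frac{73}{3} - 4}{-20} = 2 I^{2} - \frac{61}{60} = - \frac{61}{60} + 2 I^{2}$)
$\left(w{\left(-3 \right)} + 151\right) \left(-130\right) = \left(\left(- \frac{61}{60} + 2 \left(-3\right)^{2}\right) + 151\right) \left(-130\right) = \left(\left(- \frac{61}{60} + 2 \cdot 9\right) + 151\right) \left(-130\right) = \left(\left(- \frac{61}{60} + 18\right) + 151\right) \left(-130\right) = \left(\frac{1019}{60} + 151\right) \left(-130\right) = \frac{10079}{60} \left(-130\right) = - \frac{131027}{6}$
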